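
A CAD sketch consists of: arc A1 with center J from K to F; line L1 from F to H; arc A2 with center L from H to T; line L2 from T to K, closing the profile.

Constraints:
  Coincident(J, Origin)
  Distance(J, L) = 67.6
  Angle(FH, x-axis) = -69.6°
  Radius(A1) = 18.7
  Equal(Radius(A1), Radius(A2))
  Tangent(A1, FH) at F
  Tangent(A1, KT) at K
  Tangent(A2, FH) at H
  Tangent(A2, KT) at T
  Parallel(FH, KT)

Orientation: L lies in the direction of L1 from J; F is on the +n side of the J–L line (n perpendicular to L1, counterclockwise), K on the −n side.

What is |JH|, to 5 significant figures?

70.139

Tangency of A1 to both parallel lines with radius 18.7 puts F and K at J ± 18.7·n: F = (17.527, 6.5183), K = (-17.527, -6.5183). Equal radii place H and T the same way about L: H = L + 18.7·n = (41.091, -56.842), T = L − 18.7·n = (6.0363, -69.879). Then |JH| = |H − J| = 70.139.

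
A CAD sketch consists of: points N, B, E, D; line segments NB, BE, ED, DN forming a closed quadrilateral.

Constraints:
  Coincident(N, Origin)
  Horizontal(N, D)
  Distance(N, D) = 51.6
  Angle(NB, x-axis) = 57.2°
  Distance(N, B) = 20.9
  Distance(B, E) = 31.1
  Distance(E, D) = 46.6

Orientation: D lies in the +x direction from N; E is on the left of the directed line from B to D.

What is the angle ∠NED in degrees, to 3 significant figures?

62.9°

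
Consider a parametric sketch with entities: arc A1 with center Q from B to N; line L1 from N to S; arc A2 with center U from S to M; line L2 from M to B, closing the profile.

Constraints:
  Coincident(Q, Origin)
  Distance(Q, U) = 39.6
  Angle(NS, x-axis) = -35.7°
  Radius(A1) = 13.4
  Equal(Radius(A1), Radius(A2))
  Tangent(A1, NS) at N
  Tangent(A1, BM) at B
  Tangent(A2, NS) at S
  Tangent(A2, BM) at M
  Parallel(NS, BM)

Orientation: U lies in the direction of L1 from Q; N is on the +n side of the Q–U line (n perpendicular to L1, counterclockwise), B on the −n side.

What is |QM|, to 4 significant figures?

41.81

The slot axis is L1's direction at -35.7°, so u = (cos -35.7°, sin -35.7°) = (0.8121, -0.5835) and n = (−sin -35.7°, cos -35.7°) = (0.5835, 0.8121). Q is at the origin and U lies 39.6 along u from Q, so U = 39.6·u = (32.16, -23.11). Tangency of A1 to both parallel lines with radius 13.4 puts N and B at Q ± 13.4·n: N = (7.819, 10.88), B = (-7.819, -10.88). Equal radii place S and M the same way about U: S = U + 13.4·n = (39.98, -12.23), M = U − 13.4·n = (24.34, -33.99). Then |QM| = |M − Q| = 41.81.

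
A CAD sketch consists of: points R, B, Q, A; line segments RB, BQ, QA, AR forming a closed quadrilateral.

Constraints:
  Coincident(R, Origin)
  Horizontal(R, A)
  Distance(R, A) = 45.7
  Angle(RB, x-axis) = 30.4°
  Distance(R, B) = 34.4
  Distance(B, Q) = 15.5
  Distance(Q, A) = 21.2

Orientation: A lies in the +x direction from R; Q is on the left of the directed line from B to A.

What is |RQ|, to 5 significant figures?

49.467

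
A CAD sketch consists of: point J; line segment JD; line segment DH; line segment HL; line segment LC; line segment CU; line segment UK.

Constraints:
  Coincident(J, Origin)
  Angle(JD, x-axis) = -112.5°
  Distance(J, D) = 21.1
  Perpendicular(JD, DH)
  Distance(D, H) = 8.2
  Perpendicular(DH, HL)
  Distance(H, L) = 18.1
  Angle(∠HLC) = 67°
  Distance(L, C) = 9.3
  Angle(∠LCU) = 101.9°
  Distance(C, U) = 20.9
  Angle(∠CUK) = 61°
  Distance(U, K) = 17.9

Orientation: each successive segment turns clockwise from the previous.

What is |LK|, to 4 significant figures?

15.59

∠LCU = 101.9° gives CU at -123.6° from the x-axis; with |CU| = 20.9, U = (-13.77, -23.67). ∠CUK = 61.0° gives UK at 117.4° from the x-axis; with |UK| = 17.9, K = (-22.01, -7.783). Then |LK| = |K − L| = 15.59.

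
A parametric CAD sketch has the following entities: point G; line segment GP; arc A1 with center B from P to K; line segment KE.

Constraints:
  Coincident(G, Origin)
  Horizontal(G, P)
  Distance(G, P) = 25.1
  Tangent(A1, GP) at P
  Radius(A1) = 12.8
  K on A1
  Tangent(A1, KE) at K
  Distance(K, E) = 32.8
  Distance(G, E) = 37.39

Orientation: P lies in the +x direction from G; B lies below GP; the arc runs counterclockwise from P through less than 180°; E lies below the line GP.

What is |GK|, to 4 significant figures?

15.40

Checks: |BK| = 12.80 ✓; ∠(BK, KE) = 90.00° ✓; |KE| = 32.80 ✓; |GE| = 37.39 ✓.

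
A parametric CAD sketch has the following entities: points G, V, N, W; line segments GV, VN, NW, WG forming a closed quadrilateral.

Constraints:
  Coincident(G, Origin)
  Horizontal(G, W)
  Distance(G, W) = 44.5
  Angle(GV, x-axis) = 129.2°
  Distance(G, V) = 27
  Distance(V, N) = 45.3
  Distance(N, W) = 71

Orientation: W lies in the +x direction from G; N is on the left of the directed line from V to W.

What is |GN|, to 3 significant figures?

60.1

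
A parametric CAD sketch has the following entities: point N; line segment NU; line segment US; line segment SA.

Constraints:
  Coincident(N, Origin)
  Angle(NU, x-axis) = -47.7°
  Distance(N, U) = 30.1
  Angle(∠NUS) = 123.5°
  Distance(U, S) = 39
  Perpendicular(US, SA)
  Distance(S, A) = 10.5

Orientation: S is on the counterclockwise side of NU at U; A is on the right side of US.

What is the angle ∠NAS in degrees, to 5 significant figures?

57.375°

∠NUS = 123.5°, so US runs at -47.7° + (180° − 123.5°) = 8.8000° from the x-axis; with |US| = 39.0, S = U + 39.0·(cos 8.8000°, sin 8.8000°) = (58.799, -16.296). US ⟂ SA; with |SA| = 10.5 on the right of US, A = S + 10.5·(0.15299, -0.98823) = (60.405, -26.673). Then cos ∠NAS = AN·AS / (|AN||AS|), giving 57.375°.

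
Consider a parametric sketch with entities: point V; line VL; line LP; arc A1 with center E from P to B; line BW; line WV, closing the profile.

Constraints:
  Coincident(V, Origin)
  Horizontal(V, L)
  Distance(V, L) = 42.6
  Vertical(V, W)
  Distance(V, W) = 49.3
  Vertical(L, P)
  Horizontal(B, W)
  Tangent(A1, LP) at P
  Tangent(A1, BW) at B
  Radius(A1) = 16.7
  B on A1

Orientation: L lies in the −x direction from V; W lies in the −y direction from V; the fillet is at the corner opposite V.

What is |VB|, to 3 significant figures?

55.7

The virtual corner opposite V is at (-42.6, -49.3). Since A1 is tangent to LP there, EP ⟂ LP and since A1 is tangent to BW there, EB ⟂ BW, with radius 16.7, so the center E sits 16.7 in from both sides at E = (-25.9, -32.6). That places the tangent points at P = (-42.6, -32.6) on LP and B = (-25.9, -49.3) on BW. Then |VB| = |B − V| = 55.7.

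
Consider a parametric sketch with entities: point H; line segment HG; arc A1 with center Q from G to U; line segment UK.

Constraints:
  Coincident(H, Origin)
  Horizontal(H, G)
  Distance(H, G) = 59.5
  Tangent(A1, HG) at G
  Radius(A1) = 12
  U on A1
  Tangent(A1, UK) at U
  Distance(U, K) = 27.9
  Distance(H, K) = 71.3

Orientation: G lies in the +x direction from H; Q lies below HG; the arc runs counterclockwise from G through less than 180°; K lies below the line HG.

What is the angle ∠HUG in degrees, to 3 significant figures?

107°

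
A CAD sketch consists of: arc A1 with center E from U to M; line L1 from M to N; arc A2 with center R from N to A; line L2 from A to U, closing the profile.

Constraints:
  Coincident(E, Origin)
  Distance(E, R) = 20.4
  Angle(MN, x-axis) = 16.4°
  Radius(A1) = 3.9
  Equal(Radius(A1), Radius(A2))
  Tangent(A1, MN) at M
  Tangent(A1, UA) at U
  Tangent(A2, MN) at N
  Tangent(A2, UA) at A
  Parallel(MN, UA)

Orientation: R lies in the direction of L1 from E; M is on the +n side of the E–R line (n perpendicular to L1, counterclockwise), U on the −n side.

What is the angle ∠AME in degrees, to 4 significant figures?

69.08°

The slot axis is L1's direction at 16.4°, so u = (cos 16.4°, sin 16.4°) = (0.9593, 0.2823) and n = (−sin 16.4°, cos 16.4°) = (-0.2823, 0.9593). E is at the origin and R lies 20.4 along u from E, so R = 20.4·u = (19.57, 5.760). Tangency of A1 to both parallel lines with radius 3.9 puts M and U at E ± 3.9·n: M = (-1.101, 3.741), U = (1.101, -3.741). Equal radii place N and A the same way about R: N = R + 3.9·n = (18.47, 9.501), A = R − 3.9·n = (20.67, 2.018). Then cos ∠AME = MA·ME / (|MA||ME|), giving 69.08°.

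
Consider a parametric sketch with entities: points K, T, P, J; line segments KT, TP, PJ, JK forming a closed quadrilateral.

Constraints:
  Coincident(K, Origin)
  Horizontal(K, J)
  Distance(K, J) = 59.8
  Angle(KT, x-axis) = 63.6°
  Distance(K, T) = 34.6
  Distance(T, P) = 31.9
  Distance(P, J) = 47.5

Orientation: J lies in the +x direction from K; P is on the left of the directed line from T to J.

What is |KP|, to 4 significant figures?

62.91

Checks: |TP| = 31.90 ✓; |PJ| = 47.50 ✓.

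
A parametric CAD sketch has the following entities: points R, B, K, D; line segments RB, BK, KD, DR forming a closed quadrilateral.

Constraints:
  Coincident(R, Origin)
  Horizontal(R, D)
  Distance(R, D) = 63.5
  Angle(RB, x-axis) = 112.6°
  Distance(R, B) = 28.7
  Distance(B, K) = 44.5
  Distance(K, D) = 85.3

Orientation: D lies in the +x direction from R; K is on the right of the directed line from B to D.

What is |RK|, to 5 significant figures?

26.353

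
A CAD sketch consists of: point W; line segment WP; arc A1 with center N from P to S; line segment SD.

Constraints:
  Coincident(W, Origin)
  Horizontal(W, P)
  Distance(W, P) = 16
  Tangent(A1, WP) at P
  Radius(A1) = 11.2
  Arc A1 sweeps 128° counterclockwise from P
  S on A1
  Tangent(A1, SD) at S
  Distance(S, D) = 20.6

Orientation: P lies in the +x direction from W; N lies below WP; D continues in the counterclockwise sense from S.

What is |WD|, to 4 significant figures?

39.66

On A1, P sits at bearing 90° from N; a 128° counterclockwise sweep puts S at bearing 218°, so S = N + 11.2·(cos 218°, sin 218°) = (7.174, -18.10). Since A1 is tangent to SD there, NS ⟂ SD, so SD runs along (−sin 218°, cos 218°); with |SD| = 20.6, D = (19.86, -34.33). Then |WD| = |D − W| = 39.66.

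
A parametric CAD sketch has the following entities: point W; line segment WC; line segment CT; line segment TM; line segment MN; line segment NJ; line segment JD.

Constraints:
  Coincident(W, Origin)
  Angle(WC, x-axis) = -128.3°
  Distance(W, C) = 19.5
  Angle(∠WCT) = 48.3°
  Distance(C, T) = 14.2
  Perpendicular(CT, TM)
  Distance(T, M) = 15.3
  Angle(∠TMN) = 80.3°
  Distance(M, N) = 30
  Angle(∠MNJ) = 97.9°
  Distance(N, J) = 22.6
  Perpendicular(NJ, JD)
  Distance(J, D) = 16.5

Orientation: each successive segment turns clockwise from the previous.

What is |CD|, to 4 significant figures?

11.97

W is at the origin; WC runs at -128.3° with length 19.5, so C = (-12.09, -15.30). ∠WCT = 48.3° gives CT at 100.0° from the x-axis; with |CT| = 14.2, T = (-14.55, -1.319). The perpendicularity gives TM at right angles to CT, so TM runs at 10.00°; with |TM| = 15.3, M = (0.5161, 1.338). ∠TMN = 80.3° gives MN at -89.70° from the x-axis; with |MN| = 30.0, N = (0.6731, -28.66). ∠MNJ = 97.9° gives NJ at -171.8° from the x-axis; with |NJ| = 22.6, J = (-21.70, -31.89). The perpendicularity gives JD at right angles to NJ, so JD runs at 98.20°; with |JD| = 16.5, D = (-24.05, -15.55). Then |CD| = |D − C| = 11.97.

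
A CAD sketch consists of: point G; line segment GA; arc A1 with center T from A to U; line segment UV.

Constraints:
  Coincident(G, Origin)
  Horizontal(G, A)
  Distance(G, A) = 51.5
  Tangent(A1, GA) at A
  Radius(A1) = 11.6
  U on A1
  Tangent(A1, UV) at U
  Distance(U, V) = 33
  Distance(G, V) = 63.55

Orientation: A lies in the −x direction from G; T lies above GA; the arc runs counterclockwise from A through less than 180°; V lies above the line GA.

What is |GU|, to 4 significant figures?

42.06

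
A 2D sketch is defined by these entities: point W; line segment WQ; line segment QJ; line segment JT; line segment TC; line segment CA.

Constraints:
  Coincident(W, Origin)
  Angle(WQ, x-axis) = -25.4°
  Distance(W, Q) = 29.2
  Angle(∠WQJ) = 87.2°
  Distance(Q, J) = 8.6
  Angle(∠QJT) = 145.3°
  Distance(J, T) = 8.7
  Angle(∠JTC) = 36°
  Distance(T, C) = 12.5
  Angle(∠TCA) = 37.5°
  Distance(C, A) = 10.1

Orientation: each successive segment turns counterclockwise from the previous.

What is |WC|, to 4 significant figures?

24.00

W is at the origin; WQ runs at -25.4° with length 29.2, so Q = (26.38, -12.52). ∠WQJ = 87.2° gives QJ at 67.40° from the x-axis; with |QJ| = 8.6, J = (29.68, -4.585). ∠QJT = 145.3° gives JT at 102.1° from the x-axis; with |JT| = 8.7, T = (27.86, 3.921). ∠JTC = 36.0° gives TC at -113.9° from the x-axis; with |TC| = 12.5, C = (22.79, -7.507). Then |WC| = |C − W| = 24.00.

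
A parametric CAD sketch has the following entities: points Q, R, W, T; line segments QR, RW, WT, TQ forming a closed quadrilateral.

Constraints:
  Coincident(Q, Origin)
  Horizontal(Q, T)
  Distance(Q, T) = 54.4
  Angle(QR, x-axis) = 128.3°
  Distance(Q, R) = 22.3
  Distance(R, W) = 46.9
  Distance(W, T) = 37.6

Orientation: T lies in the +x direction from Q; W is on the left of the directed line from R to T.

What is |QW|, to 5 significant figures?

43.306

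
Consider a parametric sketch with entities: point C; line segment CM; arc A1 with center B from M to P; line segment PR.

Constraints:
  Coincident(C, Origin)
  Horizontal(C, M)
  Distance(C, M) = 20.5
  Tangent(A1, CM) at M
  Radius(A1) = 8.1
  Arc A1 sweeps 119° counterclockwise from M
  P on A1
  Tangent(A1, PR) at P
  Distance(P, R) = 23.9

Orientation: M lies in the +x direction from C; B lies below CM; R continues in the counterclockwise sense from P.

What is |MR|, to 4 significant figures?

33.24

C is at the origin; CM is horizontal with |CM| = 20.5 and M on the +x side, so M = (20.50, 0.000). Tangency of A1 to CM means the radius BM is perpendicular to CM, so B = M + (0, -8.1) = (20.50, -8.100). On A1, M sits at bearing 90° from B; a 119° counterclockwise sweep puts P at bearing 209°, so P = B + 8.1·(cos 209°, sin 209°) = (13.42, -12.03). Since A1 is tangent to PR there, BP ⟂ PR, so PR runs along (−sin 209°, cos 209°); with |PR| = 23.9, R = (25.00, -32.93). Then |MR| = |R − M| = 33.24.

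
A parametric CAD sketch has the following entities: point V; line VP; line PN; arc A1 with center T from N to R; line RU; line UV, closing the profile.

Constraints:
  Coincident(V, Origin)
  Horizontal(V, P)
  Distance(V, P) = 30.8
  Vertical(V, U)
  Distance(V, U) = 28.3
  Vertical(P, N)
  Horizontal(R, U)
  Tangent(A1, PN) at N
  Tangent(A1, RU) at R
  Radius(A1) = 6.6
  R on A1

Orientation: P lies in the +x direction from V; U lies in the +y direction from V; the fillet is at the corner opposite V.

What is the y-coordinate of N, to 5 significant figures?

21.700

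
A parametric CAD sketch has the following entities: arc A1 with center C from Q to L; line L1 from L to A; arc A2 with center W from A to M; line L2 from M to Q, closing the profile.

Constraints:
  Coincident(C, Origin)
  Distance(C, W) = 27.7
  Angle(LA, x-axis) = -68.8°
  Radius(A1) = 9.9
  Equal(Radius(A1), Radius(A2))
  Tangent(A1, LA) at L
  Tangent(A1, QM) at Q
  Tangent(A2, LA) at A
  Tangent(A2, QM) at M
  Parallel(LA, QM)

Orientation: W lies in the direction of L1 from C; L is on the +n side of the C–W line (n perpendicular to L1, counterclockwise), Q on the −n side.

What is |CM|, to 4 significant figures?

29.42

Tangency of A1 to both parallel lines with radius 9.9 puts L and Q at C ± 9.9·n: L = (9.230, 3.580), Q = (-9.230, -3.580). Equal radii place A and M the same way about W: A = W + 9.9·n = (19.25, -22.25), M = W − 9.9·n = (0.7870, -29.41). Then |CM| = |M − C| = 29.42.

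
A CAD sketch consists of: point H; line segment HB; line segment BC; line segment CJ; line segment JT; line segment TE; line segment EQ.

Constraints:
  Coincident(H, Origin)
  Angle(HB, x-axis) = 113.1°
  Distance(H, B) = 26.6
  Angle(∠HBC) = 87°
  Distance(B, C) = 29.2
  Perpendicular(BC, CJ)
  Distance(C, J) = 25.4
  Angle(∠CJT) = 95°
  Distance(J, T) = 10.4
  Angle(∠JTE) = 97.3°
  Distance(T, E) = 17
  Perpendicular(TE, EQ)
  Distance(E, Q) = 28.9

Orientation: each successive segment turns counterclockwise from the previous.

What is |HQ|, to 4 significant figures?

47.95

∠JTE = 97.3° gives TE at 103.8° from the x-axis; with |TE| = 17.0, E = (-19.84, 9.064). The perpendicularity gives EQ at right angles to TE, so EQ runs at -166.2°; with |EQ| = 28.9, Q = (-47.90, 2.171). Then |HQ| = |Q − H| = 47.95.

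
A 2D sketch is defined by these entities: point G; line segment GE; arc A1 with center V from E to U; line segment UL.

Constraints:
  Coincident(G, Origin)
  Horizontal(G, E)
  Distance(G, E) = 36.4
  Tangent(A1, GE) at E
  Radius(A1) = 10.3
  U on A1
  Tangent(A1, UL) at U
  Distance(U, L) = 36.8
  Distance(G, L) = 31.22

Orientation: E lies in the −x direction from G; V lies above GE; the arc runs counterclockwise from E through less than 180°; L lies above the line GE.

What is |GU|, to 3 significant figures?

28.9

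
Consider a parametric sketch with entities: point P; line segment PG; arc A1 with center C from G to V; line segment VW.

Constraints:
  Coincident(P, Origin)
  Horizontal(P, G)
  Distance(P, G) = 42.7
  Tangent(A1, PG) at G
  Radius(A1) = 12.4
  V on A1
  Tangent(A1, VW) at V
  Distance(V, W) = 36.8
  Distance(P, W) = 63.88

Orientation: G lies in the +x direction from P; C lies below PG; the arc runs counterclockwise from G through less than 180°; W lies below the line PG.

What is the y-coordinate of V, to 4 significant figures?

-15.05

Checks: |CV| = 12.40 ✓; ∠(CV, VW) = 90.00° ✓; |VW| = 36.80 ✓; |PW| = 63.88 ✓.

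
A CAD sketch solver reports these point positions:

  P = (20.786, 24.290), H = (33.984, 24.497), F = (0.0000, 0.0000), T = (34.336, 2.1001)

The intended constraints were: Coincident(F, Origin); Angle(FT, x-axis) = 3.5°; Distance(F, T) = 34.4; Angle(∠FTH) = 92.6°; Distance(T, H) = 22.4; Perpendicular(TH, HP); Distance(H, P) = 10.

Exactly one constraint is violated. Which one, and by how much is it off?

Distance(H, P) = 10 — off by 3.20.

F = (0.00, 0.00) ✓; FT at 3.500° ✓; |FT| = 34.40 ✓; ∠FTH = 92.60° ✓; |TH| = 22.40 ✓; ∠(TH, HP) = 90.00° ✓; |HP| = 13.20 ✗.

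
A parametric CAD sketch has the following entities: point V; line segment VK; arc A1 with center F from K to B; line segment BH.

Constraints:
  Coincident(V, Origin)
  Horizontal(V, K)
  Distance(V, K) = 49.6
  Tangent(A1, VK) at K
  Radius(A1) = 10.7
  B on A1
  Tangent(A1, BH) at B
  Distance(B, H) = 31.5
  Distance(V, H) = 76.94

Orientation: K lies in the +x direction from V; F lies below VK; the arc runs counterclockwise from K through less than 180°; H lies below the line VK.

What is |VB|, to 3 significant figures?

46.4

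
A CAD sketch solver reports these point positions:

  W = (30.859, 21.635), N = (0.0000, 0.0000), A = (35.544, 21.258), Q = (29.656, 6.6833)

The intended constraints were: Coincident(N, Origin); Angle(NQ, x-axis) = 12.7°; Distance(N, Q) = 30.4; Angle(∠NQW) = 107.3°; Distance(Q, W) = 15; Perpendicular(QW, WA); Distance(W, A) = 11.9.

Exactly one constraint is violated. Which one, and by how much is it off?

Distance(W, A) = 11.9 — off by 7.20.

N = (0.00, 0.00) ✓; NQ at 12.70° ✓; |NQ| = 30.40 ✓; ∠NQW = 107.3° ✓; |QW| = 15.00 ✓; ∠(QW, WA) = 90.00° ✓; |WA| = 4.700 ✗.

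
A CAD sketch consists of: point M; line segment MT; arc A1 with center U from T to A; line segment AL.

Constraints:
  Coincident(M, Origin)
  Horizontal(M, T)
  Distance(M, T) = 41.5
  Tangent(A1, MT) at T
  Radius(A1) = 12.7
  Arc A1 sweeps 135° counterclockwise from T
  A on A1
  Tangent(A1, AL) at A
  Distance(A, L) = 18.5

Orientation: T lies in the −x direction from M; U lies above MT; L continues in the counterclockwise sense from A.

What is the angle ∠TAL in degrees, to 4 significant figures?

112.5°

M is at the origin; M and T share the same y with |MT| = 41.5 and T on the −x side, so T = (-41.50, 0.000). A1 meets MT tangentially, so UT is at right angles to MT, so U = T + (0, 12.7) = (-41.50, 12.70). On A1, T sits at bearing -90° from U; a 135° counterclockwise sweep puts A at bearing 45°, so A = U + 12.7·(cos 45°, sin 45°) = (-32.52, 21.68). A1 meets AL tangentially, so UA is at right angles to AL, so AL runs along (−sin 45°, cos 45°); with |AL| = 18.5, L = (-45.60, 34.76). Then cos ∠TAL = AT·AL / (|AT||AL|), giving 112.5°.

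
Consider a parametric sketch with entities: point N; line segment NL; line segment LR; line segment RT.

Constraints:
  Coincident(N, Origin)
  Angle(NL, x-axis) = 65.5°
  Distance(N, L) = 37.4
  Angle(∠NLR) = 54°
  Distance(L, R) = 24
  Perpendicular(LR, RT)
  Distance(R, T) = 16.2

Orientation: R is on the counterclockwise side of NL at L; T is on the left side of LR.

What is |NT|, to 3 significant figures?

14.2

N is at the origin; NL runs at 65.5° with length 37.4, so L = 37.4·(cos 65.5°, sin 65.5°) = (15.5, 34.0). ∠NLR = 54.0°, so LR runs at 65.5° + (180° − 54.0°) = 192° from the x-axis; with |LR| = 24.0, R = L + 24.0·(cos 192°, sin 192°) = (-8.01, 29.2). The perpendicularity gives RT at right angles to LR; with |RT| = 16.2 on the left of LR, T = R + 16.2·(0.199, -0.980) = (-4.78, 13.4). Then |NT| = |T − N| = 14.2.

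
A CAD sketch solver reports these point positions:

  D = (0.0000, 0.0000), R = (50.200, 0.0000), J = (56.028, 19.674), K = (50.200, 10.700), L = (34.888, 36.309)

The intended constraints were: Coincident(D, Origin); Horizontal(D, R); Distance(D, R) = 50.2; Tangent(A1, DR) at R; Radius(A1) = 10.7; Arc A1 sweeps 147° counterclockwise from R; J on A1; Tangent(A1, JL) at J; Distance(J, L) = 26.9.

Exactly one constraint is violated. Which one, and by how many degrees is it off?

Tangent(A1, JL) at J — off by 5.20°.

D = (0.00, 0.00) ✓; D.y = 0.00, R.y = 0.00 ✓; |DR| = 50.20 ✓; ∠(KR, RD) = 90.00° ✓; |KR| = 10.70 ✓; bearing(K→J) − bearing(K→R) = 147.0° ✓; |KJ| = 10.70 ✓; ∠(KJ, JL) = 95.20° ✗; |JL| = 26.90 ✓.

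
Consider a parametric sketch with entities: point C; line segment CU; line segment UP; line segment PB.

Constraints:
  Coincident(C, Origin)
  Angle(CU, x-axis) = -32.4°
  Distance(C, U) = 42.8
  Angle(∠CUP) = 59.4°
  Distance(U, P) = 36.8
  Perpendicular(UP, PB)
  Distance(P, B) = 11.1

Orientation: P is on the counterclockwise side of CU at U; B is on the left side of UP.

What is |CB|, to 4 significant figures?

29.80

∠CUP = 59.4°, so UP runs at -32.4° + (180° − 59.4°) = 88.20° from the x-axis; with |UP| = 36.8, P = U + 36.8·(cos 88.20°, sin 88.20°) = (37.29, 13.85). UP is perpendicular to PB; with |PB| = 11.1 on the left of UP, B = P + 11.1·(-0.9995, 0.03141) = (26.20, 14.20). Then |CB| = |B − C| = 29.80.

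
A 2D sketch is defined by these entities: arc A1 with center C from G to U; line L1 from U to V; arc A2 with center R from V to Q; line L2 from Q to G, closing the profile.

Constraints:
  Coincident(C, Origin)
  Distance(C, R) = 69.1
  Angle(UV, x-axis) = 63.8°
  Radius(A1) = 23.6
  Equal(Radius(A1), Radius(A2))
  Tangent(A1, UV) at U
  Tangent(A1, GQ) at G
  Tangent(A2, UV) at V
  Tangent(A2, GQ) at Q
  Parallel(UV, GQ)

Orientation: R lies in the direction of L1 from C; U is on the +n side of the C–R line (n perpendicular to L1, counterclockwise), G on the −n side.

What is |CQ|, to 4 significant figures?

73.02

The slot axis is L1's direction at 63.8°, so u = (cos 63.8°, sin 63.8°) = (0.4415, 0.8973) and n = (−sin 63.8°, cos 63.8°) = (-0.8973, 0.4415). C is at the origin and R lies 69.1 along u from C, so R = 69.1·u = (30.51, 62.00). Tangency of A1 to both parallel lines with radius 23.6 puts U and G at C ± 23.6·n: U = (-21.18, 10.42), G = (21.18, -10.42). Equal radii place V and Q the same way about R: V = R + 23.6·n = (9.333, 72.42), Q = R − 23.6·n = (51.68, 51.58). Then |CQ| = |Q − C| = 73.02.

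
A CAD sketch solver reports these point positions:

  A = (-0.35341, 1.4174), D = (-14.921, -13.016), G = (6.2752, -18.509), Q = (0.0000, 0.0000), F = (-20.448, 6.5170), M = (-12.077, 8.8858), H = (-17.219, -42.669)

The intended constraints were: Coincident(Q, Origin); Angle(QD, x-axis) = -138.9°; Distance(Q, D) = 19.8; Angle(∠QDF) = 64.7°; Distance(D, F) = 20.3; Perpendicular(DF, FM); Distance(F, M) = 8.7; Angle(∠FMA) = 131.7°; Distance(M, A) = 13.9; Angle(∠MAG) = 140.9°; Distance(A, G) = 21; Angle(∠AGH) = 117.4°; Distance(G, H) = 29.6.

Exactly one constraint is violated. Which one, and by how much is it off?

Distance(G, H) = 29.6 — off by 4.10.

Q = (0.00, 0.00) ✓; QD at -138.9° ✓; |QD| = 19.80 ✓; ∠QDF = 64.70° ✓; |DF| = 20.30 ✓; ∠(DF, FM) = 90.00° ✓; |FM| = 8.700 ✓; ∠FMA = 131.7° ✓; |MA| = 13.90 ✓; ∠MAG = 140.9° ✓; |AG| = 21.00 ✓; ∠AGH = 117.4° ✓; |GH| = 33.70 ✗.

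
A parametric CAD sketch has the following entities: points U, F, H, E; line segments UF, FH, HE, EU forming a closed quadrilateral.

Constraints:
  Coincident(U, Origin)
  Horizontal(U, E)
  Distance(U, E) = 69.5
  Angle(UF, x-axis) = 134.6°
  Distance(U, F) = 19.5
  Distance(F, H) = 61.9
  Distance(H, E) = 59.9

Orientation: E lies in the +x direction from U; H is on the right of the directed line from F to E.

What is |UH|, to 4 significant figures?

42.77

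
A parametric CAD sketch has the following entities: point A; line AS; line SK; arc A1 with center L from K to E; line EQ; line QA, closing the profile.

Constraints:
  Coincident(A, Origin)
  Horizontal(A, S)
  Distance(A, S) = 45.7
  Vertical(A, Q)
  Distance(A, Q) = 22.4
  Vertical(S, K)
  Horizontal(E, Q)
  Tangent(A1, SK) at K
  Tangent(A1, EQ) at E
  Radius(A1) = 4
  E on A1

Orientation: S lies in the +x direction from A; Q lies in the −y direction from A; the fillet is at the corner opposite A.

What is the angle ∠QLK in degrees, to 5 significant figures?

174.52°

The virtual corner opposite A is at (45.700, -22.400). Tangency of A1 to SK means the radius LK is perpendicular to SK and the tangent condition forces LE to be normal to EQ, with radius 4.0, so the center L sits 4.0 in from both sides at L = (41.700, -18.400). That places the tangent points at K = (45.700, -18.400) on SK and E = (41.700, -22.400) on EQ. Then cos ∠QLK = LQ·LK / (|LQ||LK|), giving 174.52°.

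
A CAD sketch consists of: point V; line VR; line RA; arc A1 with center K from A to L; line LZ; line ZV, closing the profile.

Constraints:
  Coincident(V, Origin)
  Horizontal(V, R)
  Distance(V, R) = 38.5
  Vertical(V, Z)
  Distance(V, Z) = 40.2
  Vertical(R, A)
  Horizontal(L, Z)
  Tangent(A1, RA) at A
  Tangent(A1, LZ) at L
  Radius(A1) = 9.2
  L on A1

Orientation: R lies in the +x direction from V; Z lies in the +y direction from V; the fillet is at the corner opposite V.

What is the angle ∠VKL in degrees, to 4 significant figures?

136.6°

V is at the origin; V and R share the same y with |VR| = 38.5 and R on the +x side, so R = (38.50, 0.000). V and Z share the same x with |VZ| = 40.2 and Z on the +y side, so Z = (0.000, 40.20). The virtual corner opposite V is at (38.50, 40.20). A1 meets RA tangentially, so KA is at right angles to RA and A1 meets LZ tangentially, so KL is at right angles to LZ, with radius 9.2, so the center K sits 9.2 in from both sides at K = (29.30, 31.00). That places the tangent points at A = (38.50, 31.00) on RA and L = (29.30, 40.20) on LZ. Then cos ∠VKL = KV·KL / (|KV||KL|), giving 136.6°.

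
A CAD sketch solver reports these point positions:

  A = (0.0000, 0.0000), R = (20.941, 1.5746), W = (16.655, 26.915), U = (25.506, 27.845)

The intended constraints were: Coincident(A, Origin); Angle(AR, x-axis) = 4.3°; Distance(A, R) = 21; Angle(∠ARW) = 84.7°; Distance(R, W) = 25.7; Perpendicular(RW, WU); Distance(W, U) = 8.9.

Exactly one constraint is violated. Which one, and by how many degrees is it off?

Perpendicular(RW, WU) — off by 3.60°.

A = (0.00, 0.00) ✓; AR at 4.300° ✓; |AR| = 21.00 ✓; ∠ARW = 84.70° ✓; |RW| = 25.70 ✓; ∠(RW, WU) = 93.60° ✗; |WU| = 8.900 ✓.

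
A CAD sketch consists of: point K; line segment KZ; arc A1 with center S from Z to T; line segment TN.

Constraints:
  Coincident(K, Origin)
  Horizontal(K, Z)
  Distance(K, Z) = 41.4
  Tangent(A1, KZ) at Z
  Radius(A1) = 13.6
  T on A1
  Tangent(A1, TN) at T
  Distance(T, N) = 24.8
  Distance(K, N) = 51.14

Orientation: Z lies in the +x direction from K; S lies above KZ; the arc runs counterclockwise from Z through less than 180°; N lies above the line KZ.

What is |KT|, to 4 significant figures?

55.71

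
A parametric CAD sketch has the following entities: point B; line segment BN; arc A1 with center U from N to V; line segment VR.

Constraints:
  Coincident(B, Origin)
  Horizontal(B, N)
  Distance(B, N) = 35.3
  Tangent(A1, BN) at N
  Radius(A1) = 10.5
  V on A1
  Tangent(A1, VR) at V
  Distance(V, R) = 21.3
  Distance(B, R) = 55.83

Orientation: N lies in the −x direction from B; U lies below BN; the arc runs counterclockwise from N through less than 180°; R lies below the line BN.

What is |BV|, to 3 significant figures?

47.0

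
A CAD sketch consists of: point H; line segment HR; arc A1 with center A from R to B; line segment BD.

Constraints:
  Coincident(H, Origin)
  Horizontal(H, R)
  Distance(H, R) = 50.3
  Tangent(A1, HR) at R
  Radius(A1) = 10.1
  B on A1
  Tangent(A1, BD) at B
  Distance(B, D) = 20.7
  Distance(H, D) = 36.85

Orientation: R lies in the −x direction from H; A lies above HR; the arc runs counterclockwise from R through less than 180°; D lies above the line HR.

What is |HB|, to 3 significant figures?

42.3

Checks: |HR| = 50.30 ✓; |AB| = 10.10 ✓; ∠(AB, BD) = 90.00° ✓; |BD| = 20.70 ✓; |HD| = 36.85 ✓.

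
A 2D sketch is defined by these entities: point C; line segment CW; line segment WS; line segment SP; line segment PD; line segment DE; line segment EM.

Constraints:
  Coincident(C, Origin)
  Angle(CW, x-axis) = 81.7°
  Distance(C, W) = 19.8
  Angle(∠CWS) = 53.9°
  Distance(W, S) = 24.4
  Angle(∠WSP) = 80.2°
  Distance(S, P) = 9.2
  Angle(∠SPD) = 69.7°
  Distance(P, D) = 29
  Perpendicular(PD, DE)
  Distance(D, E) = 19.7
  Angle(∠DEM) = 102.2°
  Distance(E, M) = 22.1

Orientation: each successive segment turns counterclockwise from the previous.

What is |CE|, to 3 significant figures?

38.7

∠SPD = 69.7° gives PD at 57.9° from the x-axis; with |PD| = 29.0, D = (2.30, 25.5). PD is perpendicular to DE, so DE runs at 148°; with |DE| = 19.7, E = (-14.4, 36.0). Then |CE| = |E − C| = 38.7.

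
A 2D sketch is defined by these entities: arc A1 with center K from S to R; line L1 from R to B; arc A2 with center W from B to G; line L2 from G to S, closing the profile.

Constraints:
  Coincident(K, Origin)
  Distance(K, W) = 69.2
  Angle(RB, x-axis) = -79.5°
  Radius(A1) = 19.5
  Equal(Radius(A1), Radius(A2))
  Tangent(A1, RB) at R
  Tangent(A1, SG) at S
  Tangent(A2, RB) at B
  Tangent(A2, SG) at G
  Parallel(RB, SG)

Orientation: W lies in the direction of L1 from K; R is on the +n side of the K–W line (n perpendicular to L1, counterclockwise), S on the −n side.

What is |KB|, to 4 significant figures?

71.89

Tangency of A1 to both parallel lines with radius 19.5 puts R and S at K ± 19.5·n: R = (19.17, 3.554), S = (-19.17, -3.554). Equal radii place B and G the same way about W: B = W + 19.5·n = (31.78, -64.49), G = W − 19.5·n = (-6.563, -71.59). Then |KB| = |B − K| = 71.89.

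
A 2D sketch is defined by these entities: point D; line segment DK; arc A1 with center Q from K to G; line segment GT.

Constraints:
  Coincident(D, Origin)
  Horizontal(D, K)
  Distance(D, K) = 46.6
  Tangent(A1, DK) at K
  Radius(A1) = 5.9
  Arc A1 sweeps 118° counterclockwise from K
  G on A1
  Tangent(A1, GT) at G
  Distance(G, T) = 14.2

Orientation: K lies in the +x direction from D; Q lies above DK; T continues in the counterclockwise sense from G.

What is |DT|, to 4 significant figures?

49.88

D is at the origin; D and K share the same y with |DK| = 46.6 and K on the +x side, so K = (46.60, 0.000). Tangency of A1 to DK means the radius QK is perpendicular to DK, so Q = K + (0, 5.9) = (46.60, 5.900). On A1, K sits at bearing -90° from Q; a 118° counterclockwise sweep puts G at bearing 28°, so G = Q + 5.9·(cos 28°, sin 28°) = (51.81, 8.670). The tangent condition forces QG to be normal to GT, so GT runs along (−sin 28°, cos 28°); with |GT| = 14.2, T = (45.14, 21.21). Then |DT| = |T − D| = 49.88.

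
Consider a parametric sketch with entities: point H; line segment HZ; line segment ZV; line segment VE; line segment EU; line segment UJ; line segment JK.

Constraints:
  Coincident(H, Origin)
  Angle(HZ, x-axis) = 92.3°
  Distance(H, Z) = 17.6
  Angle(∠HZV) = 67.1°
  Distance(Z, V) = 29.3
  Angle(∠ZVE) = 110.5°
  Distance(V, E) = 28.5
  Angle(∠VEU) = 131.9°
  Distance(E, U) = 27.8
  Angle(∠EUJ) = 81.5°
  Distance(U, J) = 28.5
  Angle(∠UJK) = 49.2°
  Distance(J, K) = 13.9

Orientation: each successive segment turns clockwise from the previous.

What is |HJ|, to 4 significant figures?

18.65

H is at the origin; HZ runs at 92.3° with length 17.6, so Z = (-0.7063, 17.59). ∠HZV = 67.1° gives ZV at -20.60° from the x-axis; with |ZV| = 29.3, V = (26.72, 7.277). ∠ZVE = 110.5° gives VE at -90.10° from the x-axis; with |VE| = 28.5, E = (26.67, -21.22). ∠VEU = 131.9° gives EU at -138.2° from the x-axis; with |EU| = 27.8, U = (5.946, -39.75). ∠EUJ = 81.5° gives UJ at 123.3° from the x-axis; with |UJ| = 28.5, J = (-9.701, -15.93). Then |HJ| = |J − H| = 18.65.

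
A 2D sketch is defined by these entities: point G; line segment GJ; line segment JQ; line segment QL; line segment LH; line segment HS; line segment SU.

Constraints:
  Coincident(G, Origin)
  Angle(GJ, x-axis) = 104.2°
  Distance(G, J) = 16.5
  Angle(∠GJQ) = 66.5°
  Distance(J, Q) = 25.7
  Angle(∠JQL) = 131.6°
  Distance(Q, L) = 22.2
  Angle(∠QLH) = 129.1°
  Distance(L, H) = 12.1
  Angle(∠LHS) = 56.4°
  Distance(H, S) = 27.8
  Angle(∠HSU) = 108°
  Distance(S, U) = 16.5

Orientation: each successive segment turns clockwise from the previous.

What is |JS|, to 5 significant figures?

20.514

∠QLH = 129.1° gives LH at -108.60° from the x-axis; with |LH| = 12.1, H = (29.318, -18.390). ∠LHS = 56.4° gives HS at 127.80° from the x-axis; with |HS| = 27.8, S = (12.279, 3.5761). Then |JS| = |S − J| = 20.514.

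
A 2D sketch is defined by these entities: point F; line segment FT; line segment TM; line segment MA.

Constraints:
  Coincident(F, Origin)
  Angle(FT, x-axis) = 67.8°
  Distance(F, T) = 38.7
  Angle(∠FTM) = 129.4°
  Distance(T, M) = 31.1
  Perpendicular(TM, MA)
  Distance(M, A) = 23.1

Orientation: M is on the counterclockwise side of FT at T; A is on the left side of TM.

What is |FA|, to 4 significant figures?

56.08

∠FTM = 129.4°, so TM runs at 67.8° + (180° − 129.4°) = 118.4° from the x-axis; with |TM| = 31.1, M = T + 31.1·(cos 118.4°, sin 118.4°) = (-0.1695, 63.19). TM is perpendicular to MA; with |MA| = 23.1 on the left of TM, A = M + 23.1·(-0.8796, -0.4756) = (-20.49, 52.20). Then |FA| = |A − F| = 56.08.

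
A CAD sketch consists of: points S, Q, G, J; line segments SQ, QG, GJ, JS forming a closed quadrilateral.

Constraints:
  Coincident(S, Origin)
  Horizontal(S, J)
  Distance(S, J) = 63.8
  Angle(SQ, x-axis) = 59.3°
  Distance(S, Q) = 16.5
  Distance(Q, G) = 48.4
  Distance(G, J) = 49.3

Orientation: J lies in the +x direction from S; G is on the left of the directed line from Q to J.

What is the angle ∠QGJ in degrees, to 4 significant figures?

71.61°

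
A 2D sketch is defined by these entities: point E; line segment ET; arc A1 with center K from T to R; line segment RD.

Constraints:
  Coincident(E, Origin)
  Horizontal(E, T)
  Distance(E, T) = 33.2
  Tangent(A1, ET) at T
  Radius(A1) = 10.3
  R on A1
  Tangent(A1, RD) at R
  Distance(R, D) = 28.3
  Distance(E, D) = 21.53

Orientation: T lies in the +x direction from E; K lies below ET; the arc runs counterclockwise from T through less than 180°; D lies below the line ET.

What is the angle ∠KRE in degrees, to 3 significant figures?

136°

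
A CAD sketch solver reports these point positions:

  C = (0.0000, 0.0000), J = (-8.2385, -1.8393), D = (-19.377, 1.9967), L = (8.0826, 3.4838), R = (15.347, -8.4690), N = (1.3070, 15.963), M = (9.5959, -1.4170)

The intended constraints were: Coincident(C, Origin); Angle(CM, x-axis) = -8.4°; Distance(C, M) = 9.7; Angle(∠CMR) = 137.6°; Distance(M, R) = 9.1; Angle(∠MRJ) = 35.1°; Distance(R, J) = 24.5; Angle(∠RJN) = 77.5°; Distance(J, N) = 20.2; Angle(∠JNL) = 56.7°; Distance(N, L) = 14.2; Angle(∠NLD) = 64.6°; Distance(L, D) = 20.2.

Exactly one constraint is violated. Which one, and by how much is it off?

Distance(L, D) = 20.2 — off by 7.30.

C = (0.00, 0.00) ✓; CM at -8.400° ✓; |CM| = 9.700 ✓; ∠CMR = 137.6° ✓; |MR| = 9.100 ✓; ∠MRJ = 35.10° ✓; |RJ| = 24.50 ✓; ∠RJN = 77.50° ✓; |JN| = 20.20 ✓; ∠JNL = 56.70° ✓; |NL| = 14.20 ✓; ∠NLD = 64.60° ✓; |LD| = 27.50 ✗.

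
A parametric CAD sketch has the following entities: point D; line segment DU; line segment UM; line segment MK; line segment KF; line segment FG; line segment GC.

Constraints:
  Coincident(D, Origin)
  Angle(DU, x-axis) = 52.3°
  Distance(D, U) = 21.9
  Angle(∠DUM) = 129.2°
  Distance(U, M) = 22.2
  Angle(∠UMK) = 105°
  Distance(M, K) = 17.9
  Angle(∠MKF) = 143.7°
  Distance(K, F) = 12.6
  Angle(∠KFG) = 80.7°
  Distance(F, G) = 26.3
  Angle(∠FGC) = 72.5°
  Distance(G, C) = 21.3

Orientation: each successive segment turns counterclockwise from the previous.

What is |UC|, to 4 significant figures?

15.54

D is at the origin; DU runs at 52.3° with length 21.9, so U = (13.39, 17.33). ∠DUM = 129.2° gives UM at 103.1° from the x-axis; with |UM| = 22.2, M = (8.361, 38.95). ∠UMK = 105.0° gives MK at 178.1° from the x-axis; with |MK| = 17.9, K = (-9.529, 39.54). ∠MKF = 143.7° gives KF at -145.6° from the x-axis; with |KF| = 12.6, F = (-19.93, 32.42). ∠KFG = 80.7° gives FG at -46.30° from the x-axis; with |FG| = 26.3, G = (-1.756, 13.41). ∠FGC = 72.5° gives GC at 61.20° from the x-axis; with |GC| = 21.3, C = (8.506, 32.08). Then |UC| = |C − U| = 15.54.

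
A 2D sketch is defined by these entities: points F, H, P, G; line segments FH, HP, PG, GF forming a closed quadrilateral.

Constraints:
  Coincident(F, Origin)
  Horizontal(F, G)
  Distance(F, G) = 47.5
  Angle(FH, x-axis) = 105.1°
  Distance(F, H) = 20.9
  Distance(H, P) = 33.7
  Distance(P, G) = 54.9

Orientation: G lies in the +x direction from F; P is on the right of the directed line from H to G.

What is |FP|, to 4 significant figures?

14.68

F is at the origin; FG is horizontal with |FG| = 47.5 and G in +x, so G = (47.5, 0). FH runs at 105.1° with |FH| = 20.9, so H = (-5.445, 20.18). P is determined by |HP| = 33.7 and |PG| = 54.9 together: it lies at the intersection of circle(H, 33.7) and circle(G, 54.9). With |HG| = 56.66, the foot of the radical line on HG is 11.75 from H and the perpendicular offset is √(33.7² − 11.75²) = 31.58. Taking the right-of-HG solution: P = (-5.709, -13.52).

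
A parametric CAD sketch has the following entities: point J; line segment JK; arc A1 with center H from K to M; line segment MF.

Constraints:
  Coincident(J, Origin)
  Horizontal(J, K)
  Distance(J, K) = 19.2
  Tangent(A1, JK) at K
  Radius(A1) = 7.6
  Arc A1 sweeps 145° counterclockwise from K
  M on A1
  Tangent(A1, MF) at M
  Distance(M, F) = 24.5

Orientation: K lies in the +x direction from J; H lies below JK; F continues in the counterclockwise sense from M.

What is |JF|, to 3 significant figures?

44.7

J is at the origin; JK is horizontal with |JK| = 19.2 and K on the +x side, so K = (19.2, 0.00). A1 meets JK tangentially, so HK is at right angles to JK, so H = K + (0, -7.6) = (19.2, -7.60). On A1, K sits at bearing 90° from H; a 145° counterclockwise sweep puts M at bearing 235°, so M = H + 7.6·(cos 235°, sin 235°) = (14.8, -13.8). A1 meets MF tangentially, so HM is at right angles to MF, so MF runs along (−sin 235°, cos 235°); with |MF| = 24.5, F = (34.9, -27.9). Then |JF| = |F − J| = 44.7.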